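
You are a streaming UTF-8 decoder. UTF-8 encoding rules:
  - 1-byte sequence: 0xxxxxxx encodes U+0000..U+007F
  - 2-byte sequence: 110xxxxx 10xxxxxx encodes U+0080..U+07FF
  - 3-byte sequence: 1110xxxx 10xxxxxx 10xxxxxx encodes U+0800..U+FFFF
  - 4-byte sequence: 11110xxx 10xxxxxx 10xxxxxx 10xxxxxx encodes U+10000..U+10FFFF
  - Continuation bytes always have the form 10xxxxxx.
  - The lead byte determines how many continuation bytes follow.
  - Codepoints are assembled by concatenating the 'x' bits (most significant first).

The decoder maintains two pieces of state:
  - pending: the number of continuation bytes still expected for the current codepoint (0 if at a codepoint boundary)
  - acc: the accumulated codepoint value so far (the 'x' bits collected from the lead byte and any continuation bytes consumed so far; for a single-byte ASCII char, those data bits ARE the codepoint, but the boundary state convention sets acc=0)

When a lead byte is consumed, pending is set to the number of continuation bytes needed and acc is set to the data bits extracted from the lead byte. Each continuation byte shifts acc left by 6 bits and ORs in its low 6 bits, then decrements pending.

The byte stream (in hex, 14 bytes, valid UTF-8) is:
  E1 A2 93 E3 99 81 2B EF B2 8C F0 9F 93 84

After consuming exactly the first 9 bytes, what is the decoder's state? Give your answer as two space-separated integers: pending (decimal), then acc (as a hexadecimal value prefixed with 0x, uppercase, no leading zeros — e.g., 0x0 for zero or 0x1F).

Answer: 1 0x3F2

Derivation:
Byte[0]=E1: 3-byte lead. pending=2, acc=0x1
Byte[1]=A2: continuation. acc=(acc<<6)|0x22=0x62, pending=1
Byte[2]=93: continuation. acc=(acc<<6)|0x13=0x1893, pending=0
Byte[3]=E3: 3-byte lead. pending=2, acc=0x3
Byte[4]=99: continuation. acc=(acc<<6)|0x19=0xD9, pending=1
Byte[5]=81: continuation. acc=(acc<<6)|0x01=0x3641, pending=0
Byte[6]=2B: 1-byte. pending=0, acc=0x0
Byte[7]=EF: 3-byte lead. pending=2, acc=0xF
Byte[8]=B2: continuation. acc=(acc<<6)|0x32=0x3F2, pending=1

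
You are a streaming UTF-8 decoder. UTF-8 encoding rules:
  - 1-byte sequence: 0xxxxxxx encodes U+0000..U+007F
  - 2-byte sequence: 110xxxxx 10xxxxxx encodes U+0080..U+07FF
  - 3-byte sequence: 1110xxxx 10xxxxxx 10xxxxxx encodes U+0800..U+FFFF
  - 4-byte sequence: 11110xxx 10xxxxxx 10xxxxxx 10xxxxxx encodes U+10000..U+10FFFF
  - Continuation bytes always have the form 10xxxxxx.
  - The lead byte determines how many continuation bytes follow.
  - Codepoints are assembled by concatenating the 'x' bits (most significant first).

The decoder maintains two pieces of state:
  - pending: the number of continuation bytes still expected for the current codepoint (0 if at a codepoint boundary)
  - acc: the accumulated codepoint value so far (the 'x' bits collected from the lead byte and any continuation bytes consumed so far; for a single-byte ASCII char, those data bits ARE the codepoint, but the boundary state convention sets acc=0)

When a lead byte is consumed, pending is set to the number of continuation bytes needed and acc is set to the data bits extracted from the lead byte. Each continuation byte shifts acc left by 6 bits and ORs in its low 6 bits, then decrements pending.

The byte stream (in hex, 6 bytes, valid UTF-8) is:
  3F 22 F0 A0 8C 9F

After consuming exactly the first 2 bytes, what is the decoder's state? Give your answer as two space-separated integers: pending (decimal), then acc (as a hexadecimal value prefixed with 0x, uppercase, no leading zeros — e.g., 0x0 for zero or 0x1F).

Byte[0]=3F: 1-byte. pending=0, acc=0x0
Byte[1]=22: 1-byte. pending=0, acc=0x0

Answer: 0 0x0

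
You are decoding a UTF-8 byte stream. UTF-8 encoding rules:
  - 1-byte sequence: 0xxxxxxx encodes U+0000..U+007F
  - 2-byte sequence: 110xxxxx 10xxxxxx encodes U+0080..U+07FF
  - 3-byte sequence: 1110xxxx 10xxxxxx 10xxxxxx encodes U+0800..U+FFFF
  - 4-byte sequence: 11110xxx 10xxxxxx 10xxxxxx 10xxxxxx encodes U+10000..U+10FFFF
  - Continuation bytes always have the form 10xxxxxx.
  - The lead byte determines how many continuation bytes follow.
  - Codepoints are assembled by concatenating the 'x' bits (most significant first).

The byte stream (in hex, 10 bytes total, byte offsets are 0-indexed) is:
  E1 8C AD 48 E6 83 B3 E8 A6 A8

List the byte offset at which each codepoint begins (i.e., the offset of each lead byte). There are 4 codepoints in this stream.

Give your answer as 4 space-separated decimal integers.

Byte[0]=E1: 3-byte lead, need 2 cont bytes. acc=0x1
Byte[1]=8C: continuation. acc=(acc<<6)|0x0C=0x4C
Byte[2]=AD: continuation. acc=(acc<<6)|0x2D=0x132D
Completed: cp=U+132D (starts at byte 0)
Byte[3]=48: 1-byte ASCII. cp=U+0048
Byte[4]=E6: 3-byte lead, need 2 cont bytes. acc=0x6
Byte[5]=83: continuation. acc=(acc<<6)|0x03=0x183
Byte[6]=B3: continuation. acc=(acc<<6)|0x33=0x60F3
Completed: cp=U+60F3 (starts at byte 4)
Byte[7]=E8: 3-byte lead, need 2 cont bytes. acc=0x8
Byte[8]=A6: continuation. acc=(acc<<6)|0x26=0x226
Byte[9]=A8: continuation. acc=(acc<<6)|0x28=0x89A8
Completed: cp=U+89A8 (starts at byte 7)

Answer: 0 3 4 7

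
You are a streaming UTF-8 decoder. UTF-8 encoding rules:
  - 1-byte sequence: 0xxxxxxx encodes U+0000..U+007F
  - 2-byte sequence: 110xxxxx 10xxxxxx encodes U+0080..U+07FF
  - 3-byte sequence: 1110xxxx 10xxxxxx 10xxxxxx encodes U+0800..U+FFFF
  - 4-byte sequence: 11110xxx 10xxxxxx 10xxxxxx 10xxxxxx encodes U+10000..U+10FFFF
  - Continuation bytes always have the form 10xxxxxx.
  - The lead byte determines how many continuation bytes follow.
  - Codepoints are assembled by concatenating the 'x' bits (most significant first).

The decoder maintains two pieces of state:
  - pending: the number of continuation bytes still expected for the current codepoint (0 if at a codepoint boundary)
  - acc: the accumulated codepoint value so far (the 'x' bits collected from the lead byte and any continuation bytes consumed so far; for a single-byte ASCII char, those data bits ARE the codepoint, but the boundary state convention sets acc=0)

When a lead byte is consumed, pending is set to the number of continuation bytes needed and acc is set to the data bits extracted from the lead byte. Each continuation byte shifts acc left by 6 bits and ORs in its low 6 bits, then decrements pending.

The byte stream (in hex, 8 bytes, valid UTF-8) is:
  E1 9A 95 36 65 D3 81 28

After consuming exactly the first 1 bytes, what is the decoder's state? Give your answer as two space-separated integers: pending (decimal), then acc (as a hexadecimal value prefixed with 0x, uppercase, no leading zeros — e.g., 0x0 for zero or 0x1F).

Answer: 2 0x1

Derivation:
Byte[0]=E1: 3-byte lead. pending=2, acc=0x1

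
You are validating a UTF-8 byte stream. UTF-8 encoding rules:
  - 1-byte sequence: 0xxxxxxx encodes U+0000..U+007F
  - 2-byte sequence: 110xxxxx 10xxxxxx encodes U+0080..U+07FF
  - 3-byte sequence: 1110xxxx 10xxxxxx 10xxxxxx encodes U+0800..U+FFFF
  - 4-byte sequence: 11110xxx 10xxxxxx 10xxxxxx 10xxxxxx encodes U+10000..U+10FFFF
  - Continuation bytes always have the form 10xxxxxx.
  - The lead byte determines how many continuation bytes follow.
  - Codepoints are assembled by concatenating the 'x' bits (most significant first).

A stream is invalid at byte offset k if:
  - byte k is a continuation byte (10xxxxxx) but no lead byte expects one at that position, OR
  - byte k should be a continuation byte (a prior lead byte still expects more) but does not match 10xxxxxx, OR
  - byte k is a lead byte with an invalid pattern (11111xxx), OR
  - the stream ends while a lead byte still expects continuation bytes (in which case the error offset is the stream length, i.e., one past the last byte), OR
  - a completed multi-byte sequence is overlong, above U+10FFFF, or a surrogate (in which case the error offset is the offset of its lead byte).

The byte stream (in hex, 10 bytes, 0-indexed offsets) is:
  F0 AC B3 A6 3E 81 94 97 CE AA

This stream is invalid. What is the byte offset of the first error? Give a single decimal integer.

Answer: 5

Derivation:
Byte[0]=F0: 4-byte lead, need 3 cont bytes. acc=0x0
Byte[1]=AC: continuation. acc=(acc<<6)|0x2C=0x2C
Byte[2]=B3: continuation. acc=(acc<<6)|0x33=0xB33
Byte[3]=A6: continuation. acc=(acc<<6)|0x26=0x2CCE6
Completed: cp=U+2CCE6 (starts at byte 0)
Byte[4]=3E: 1-byte ASCII. cp=U+003E
Byte[5]=81: INVALID lead byte (not 0xxx/110x/1110/11110)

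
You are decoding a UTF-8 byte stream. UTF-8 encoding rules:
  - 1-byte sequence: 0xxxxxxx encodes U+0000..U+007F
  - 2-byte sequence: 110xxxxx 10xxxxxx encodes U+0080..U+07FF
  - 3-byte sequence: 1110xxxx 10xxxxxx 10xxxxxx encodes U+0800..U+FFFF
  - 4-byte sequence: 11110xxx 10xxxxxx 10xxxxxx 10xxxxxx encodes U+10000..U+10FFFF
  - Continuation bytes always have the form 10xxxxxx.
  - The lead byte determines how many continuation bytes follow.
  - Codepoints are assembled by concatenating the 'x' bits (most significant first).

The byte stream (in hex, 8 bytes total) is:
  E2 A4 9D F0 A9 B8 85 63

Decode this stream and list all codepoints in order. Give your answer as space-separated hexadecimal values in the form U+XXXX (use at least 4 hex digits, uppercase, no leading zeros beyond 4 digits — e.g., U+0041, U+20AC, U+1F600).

Answer: U+291D U+29E05 U+0063

Derivation:
Byte[0]=E2: 3-byte lead, need 2 cont bytes. acc=0x2
Byte[1]=A4: continuation. acc=(acc<<6)|0x24=0xA4
Byte[2]=9D: continuation. acc=(acc<<6)|0x1D=0x291D
Completed: cp=U+291D (starts at byte 0)
Byte[3]=F0: 4-byte lead, need 3 cont bytes. acc=0x0
Byte[4]=A9: continuation. acc=(acc<<6)|0x29=0x29
Byte[5]=B8: continuation. acc=(acc<<6)|0x38=0xA78
Byte[6]=85: continuation. acc=(acc<<6)|0x05=0x29E05
Completed: cp=U+29E05 (starts at byte 3)
Byte[7]=63: 1-byte ASCII. cp=U+0063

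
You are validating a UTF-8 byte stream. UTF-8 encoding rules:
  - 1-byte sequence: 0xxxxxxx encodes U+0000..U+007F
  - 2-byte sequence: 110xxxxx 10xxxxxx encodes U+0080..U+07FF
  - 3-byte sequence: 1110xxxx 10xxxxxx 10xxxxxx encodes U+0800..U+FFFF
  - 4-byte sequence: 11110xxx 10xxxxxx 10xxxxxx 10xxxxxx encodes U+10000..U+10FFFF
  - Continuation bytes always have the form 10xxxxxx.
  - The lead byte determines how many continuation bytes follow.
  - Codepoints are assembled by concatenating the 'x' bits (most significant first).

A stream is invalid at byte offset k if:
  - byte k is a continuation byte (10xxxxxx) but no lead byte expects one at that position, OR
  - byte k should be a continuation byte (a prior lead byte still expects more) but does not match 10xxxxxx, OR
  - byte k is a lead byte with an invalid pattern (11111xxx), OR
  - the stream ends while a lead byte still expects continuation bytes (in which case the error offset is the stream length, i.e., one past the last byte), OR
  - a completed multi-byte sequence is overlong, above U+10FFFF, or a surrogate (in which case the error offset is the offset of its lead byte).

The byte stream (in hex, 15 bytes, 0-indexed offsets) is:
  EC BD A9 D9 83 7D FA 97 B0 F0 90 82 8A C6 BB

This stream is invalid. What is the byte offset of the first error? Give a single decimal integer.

Answer: 6

Derivation:
Byte[0]=EC: 3-byte lead, need 2 cont bytes. acc=0xC
Byte[1]=BD: continuation. acc=(acc<<6)|0x3D=0x33D
Byte[2]=A9: continuation. acc=(acc<<6)|0x29=0xCF69
Completed: cp=U+CF69 (starts at byte 0)
Byte[3]=D9: 2-byte lead, need 1 cont bytes. acc=0x19
Byte[4]=83: continuation. acc=(acc<<6)|0x03=0x643
Completed: cp=U+0643 (starts at byte 3)
Byte[5]=7D: 1-byte ASCII. cp=U+007D
Byte[6]=FA: INVALID lead byte (not 0xxx/110x/1110/11110)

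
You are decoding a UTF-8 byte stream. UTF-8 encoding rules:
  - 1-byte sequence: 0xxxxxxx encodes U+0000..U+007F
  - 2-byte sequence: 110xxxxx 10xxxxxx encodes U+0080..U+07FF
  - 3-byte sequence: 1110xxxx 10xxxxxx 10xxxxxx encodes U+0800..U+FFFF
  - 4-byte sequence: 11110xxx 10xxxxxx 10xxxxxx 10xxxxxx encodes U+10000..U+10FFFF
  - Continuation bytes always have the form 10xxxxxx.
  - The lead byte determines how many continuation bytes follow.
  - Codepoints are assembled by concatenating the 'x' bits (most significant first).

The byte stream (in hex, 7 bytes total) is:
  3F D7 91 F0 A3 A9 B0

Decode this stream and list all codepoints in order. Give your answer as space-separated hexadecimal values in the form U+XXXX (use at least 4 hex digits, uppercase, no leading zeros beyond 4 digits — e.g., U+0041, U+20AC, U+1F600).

Byte[0]=3F: 1-byte ASCII. cp=U+003F
Byte[1]=D7: 2-byte lead, need 1 cont bytes. acc=0x17
Byte[2]=91: continuation. acc=(acc<<6)|0x11=0x5D1
Completed: cp=U+05D1 (starts at byte 1)
Byte[3]=F0: 4-byte lead, need 3 cont bytes. acc=0x0
Byte[4]=A3: continuation. acc=(acc<<6)|0x23=0x23
Byte[5]=A9: continuation. acc=(acc<<6)|0x29=0x8E9
Byte[6]=B0: continuation. acc=(acc<<6)|0x30=0x23A70
Completed: cp=U+23A70 (starts at byte 3)

Answer: U+003F U+05D1 U+23A70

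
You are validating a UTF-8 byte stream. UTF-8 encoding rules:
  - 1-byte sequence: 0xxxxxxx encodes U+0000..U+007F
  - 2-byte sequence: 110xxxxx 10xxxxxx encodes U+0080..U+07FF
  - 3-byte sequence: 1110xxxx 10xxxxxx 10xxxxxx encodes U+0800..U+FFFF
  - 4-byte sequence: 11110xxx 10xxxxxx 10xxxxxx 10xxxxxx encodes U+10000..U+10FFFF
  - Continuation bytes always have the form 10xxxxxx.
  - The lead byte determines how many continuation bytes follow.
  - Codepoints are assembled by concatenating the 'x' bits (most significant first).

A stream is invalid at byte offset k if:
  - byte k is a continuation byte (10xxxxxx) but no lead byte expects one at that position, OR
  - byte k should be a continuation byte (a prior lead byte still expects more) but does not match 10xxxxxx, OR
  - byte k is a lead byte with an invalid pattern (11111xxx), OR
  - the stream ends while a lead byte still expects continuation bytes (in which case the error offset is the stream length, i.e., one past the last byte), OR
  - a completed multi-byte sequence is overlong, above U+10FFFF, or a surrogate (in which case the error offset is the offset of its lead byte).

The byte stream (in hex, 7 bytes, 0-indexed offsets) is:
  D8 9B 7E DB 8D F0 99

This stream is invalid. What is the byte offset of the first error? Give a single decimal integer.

Answer: 7

Derivation:
Byte[0]=D8: 2-byte lead, need 1 cont bytes. acc=0x18
Byte[1]=9B: continuation. acc=(acc<<6)|0x1B=0x61B
Completed: cp=U+061B (starts at byte 0)
Byte[2]=7E: 1-byte ASCII. cp=U+007E
Byte[3]=DB: 2-byte lead, need 1 cont bytes. acc=0x1B
Byte[4]=8D: continuation. acc=(acc<<6)|0x0D=0x6CD
Completed: cp=U+06CD (starts at byte 3)
Byte[5]=F0: 4-byte lead, need 3 cont bytes. acc=0x0
Byte[6]=99: continuation. acc=(acc<<6)|0x19=0x19
Byte[7]: stream ended, expected continuation. INVALID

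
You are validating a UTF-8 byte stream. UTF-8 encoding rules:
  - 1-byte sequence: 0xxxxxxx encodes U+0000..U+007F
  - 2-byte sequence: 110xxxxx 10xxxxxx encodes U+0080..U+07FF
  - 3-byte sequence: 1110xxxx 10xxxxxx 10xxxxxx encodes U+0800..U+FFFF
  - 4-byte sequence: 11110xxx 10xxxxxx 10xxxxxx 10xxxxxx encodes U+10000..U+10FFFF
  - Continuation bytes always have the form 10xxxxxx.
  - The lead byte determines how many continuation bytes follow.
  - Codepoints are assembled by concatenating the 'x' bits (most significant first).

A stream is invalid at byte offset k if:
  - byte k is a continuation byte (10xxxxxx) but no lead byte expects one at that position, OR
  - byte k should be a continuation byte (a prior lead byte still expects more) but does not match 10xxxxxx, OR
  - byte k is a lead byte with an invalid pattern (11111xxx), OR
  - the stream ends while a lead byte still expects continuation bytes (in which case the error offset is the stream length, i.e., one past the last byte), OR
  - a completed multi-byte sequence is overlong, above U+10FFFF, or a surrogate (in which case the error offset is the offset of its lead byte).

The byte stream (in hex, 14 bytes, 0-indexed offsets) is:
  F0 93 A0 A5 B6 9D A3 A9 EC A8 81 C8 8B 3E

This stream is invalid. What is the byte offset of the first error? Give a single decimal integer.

Byte[0]=F0: 4-byte lead, need 3 cont bytes. acc=0x0
Byte[1]=93: continuation. acc=(acc<<6)|0x13=0x13
Byte[2]=A0: continuation. acc=(acc<<6)|0x20=0x4E0
Byte[3]=A5: continuation. acc=(acc<<6)|0x25=0x13825
Completed: cp=U+13825 (starts at byte 0)
Byte[4]=B6: INVALID lead byte (not 0xxx/110x/1110/11110)

Answer: 4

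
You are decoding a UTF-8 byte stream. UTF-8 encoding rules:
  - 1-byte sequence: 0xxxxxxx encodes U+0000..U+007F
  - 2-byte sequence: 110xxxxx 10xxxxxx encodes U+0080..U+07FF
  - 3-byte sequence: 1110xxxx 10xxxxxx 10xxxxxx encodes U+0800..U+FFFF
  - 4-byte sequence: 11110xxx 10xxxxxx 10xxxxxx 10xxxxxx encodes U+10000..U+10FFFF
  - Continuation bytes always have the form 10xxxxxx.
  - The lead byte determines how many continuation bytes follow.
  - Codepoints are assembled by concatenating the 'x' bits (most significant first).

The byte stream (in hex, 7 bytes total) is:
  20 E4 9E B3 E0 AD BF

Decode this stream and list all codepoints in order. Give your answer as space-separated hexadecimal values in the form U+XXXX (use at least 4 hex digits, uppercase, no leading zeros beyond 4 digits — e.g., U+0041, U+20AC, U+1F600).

Byte[0]=20: 1-byte ASCII. cp=U+0020
Byte[1]=E4: 3-byte lead, need 2 cont bytes. acc=0x4
Byte[2]=9E: continuation. acc=(acc<<6)|0x1E=0x11E
Byte[3]=B3: continuation. acc=(acc<<6)|0x33=0x47B3
Completed: cp=U+47B3 (starts at byte 1)
Byte[4]=E0: 3-byte lead, need 2 cont bytes. acc=0x0
Byte[5]=AD: continuation. acc=(acc<<6)|0x2D=0x2D
Byte[6]=BF: continuation. acc=(acc<<6)|0x3F=0xB7F
Completed: cp=U+0B7F (starts at byte 4)

Answer: U+0020 U+47B3 U+0B7F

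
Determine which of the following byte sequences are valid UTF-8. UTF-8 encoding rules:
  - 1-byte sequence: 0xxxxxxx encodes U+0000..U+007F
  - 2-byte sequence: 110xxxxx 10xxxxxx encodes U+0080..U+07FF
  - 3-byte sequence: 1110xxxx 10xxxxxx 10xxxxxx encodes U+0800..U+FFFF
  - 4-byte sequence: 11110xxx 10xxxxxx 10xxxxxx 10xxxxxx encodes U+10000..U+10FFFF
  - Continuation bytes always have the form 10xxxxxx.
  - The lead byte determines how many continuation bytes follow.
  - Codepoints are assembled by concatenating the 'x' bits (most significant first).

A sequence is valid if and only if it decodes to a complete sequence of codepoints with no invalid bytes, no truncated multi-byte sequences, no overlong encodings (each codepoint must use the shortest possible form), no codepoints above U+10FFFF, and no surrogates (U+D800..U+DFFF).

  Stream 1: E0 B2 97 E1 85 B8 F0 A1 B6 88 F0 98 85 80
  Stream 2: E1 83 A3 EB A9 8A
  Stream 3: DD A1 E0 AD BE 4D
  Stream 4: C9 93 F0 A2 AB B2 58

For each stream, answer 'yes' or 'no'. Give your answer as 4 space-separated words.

Answer: yes yes yes yes

Derivation:
Stream 1: decodes cleanly. VALID
Stream 2: decodes cleanly. VALID
Stream 3: decodes cleanly. VALID
Stream 4: decodes cleanly. VALID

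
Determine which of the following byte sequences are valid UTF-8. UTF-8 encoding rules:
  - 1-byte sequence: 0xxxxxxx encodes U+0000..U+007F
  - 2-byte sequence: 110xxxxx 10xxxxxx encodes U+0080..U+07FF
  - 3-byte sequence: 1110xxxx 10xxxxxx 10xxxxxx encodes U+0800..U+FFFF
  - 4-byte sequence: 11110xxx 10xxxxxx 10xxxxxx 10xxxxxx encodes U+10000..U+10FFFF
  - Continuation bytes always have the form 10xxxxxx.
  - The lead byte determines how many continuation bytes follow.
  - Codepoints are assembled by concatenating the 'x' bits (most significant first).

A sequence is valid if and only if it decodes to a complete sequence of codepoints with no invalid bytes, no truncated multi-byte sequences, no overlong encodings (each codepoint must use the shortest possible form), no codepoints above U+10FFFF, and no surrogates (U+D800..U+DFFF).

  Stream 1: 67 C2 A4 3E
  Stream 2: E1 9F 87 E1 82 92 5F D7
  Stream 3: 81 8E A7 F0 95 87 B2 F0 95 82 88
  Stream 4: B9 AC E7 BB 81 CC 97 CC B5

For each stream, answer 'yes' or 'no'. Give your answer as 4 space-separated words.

Answer: yes no no no

Derivation:
Stream 1: decodes cleanly. VALID
Stream 2: error at byte offset 8. INVALID
Stream 3: error at byte offset 0. INVALID
Stream 4: error at byte offset 0. INVALID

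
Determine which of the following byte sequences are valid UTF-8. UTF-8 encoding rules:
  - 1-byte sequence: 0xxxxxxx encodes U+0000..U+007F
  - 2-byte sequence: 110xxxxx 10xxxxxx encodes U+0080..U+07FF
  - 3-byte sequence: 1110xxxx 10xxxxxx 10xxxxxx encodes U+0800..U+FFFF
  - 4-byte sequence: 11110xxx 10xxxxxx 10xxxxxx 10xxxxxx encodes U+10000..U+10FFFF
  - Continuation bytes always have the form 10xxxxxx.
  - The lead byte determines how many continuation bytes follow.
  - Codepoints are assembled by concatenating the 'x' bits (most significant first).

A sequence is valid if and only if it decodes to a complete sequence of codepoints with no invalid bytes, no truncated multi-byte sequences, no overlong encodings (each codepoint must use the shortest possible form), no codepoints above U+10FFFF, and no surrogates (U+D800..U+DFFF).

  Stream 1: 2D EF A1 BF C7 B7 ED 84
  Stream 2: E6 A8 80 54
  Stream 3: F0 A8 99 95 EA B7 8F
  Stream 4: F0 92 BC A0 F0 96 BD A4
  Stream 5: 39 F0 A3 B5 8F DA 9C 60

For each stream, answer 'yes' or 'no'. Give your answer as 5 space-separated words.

Stream 1: error at byte offset 8. INVALID
Stream 2: decodes cleanly. VALID
Stream 3: decodes cleanly. VALID
Stream 4: decodes cleanly. VALID
Stream 5: decodes cleanly. VALID

Answer: no yes yes yes yes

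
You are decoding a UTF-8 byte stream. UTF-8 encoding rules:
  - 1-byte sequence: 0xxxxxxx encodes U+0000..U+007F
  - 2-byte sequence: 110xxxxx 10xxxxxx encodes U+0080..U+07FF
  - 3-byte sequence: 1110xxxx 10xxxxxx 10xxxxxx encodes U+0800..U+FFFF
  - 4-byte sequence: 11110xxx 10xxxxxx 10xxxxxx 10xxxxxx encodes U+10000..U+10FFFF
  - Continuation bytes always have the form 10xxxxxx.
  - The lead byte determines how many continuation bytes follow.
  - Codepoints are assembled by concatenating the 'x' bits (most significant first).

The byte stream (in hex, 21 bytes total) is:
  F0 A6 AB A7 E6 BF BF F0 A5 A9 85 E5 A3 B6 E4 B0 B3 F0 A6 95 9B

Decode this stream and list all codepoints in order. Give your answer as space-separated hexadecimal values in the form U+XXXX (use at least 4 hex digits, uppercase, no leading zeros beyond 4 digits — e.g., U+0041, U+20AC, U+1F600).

Byte[0]=F0: 4-byte lead, need 3 cont bytes. acc=0x0
Byte[1]=A6: continuation. acc=(acc<<6)|0x26=0x26
Byte[2]=AB: continuation. acc=(acc<<6)|0x2B=0x9AB
Byte[3]=A7: continuation. acc=(acc<<6)|0x27=0x26AE7
Completed: cp=U+26AE7 (starts at byte 0)
Byte[4]=E6: 3-byte lead, need 2 cont bytes. acc=0x6
Byte[5]=BF: continuation. acc=(acc<<6)|0x3F=0x1BF
Byte[6]=BF: continuation. acc=(acc<<6)|0x3F=0x6FFF
Completed: cp=U+6FFF (starts at byte 4)
Byte[7]=F0: 4-byte lead, need 3 cont bytes. acc=0x0
Byte[8]=A5: continuation. acc=(acc<<6)|0x25=0x25
Byte[9]=A9: continuation. acc=(acc<<6)|0x29=0x969
Byte[10]=85: continuation. acc=(acc<<6)|0x05=0x25A45
Completed: cp=U+25A45 (starts at byte 7)
Byte[11]=E5: 3-byte lead, need 2 cont bytes. acc=0x5
Byte[12]=A3: continuation. acc=(acc<<6)|0x23=0x163
Byte[13]=B6: continuation. acc=(acc<<6)|0x36=0x58F6
Completed: cp=U+58F6 (starts at byte 11)
Byte[14]=E4: 3-byte lead, need 2 cont bytes. acc=0x4
Byte[15]=B0: continuation. acc=(acc<<6)|0x30=0x130
Byte[16]=B3: continuation. acc=(acc<<6)|0x33=0x4C33
Completed: cp=U+4C33 (starts at byte 14)
Byte[17]=F0: 4-byte lead, need 3 cont bytes. acc=0x0
Byte[18]=A6: continuation. acc=(acc<<6)|0x26=0x26
Byte[19]=95: continuation. acc=(acc<<6)|0x15=0x995
Byte[20]=9B: continuation. acc=(acc<<6)|0x1B=0x2655B
Completed: cp=U+2655B (starts at byte 17)

Answer: U+26AE7 U+6FFF U+25A45 U+58F6 U+4C33 U+2655B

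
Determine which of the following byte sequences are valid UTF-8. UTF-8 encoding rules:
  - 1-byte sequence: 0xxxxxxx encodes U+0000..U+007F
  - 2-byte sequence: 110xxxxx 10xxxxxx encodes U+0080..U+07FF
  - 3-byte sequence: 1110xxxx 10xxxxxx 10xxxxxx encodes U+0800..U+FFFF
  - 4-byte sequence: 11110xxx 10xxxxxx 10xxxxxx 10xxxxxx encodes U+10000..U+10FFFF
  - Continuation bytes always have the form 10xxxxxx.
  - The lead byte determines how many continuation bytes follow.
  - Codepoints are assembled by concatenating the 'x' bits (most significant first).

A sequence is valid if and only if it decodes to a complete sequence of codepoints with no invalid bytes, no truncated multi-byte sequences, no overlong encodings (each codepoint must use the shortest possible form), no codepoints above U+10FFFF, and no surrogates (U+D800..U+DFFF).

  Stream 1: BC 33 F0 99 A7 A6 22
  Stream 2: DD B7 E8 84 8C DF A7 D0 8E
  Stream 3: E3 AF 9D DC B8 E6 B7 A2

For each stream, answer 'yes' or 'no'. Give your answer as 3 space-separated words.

Stream 1: error at byte offset 0. INVALID
Stream 2: decodes cleanly. VALID
Stream 3: decodes cleanly. VALID

Answer: no yes yes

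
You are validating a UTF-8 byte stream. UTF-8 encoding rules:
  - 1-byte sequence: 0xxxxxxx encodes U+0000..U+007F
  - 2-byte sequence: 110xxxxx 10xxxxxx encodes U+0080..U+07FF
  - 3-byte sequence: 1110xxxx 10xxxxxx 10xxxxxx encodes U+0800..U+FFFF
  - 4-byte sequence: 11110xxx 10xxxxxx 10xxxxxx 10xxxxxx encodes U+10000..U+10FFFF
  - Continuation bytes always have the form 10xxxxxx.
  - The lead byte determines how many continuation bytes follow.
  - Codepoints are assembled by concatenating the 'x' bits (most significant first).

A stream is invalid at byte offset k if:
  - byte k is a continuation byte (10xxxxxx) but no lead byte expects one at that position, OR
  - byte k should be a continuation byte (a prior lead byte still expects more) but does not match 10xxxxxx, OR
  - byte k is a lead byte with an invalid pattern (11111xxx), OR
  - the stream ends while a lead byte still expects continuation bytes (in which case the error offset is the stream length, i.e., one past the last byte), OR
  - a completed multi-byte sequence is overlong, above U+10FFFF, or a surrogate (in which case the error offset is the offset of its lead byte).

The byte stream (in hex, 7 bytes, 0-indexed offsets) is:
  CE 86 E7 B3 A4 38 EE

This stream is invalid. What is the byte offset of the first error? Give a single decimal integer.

Byte[0]=CE: 2-byte lead, need 1 cont bytes. acc=0xE
Byte[1]=86: continuation. acc=(acc<<6)|0x06=0x386
Completed: cp=U+0386 (starts at byte 0)
Byte[2]=E7: 3-byte lead, need 2 cont bytes. acc=0x7
Byte[3]=B3: continuation. acc=(acc<<6)|0x33=0x1F3
Byte[4]=A4: continuation. acc=(acc<<6)|0x24=0x7CE4
Completed: cp=U+7CE4 (starts at byte 2)
Byte[5]=38: 1-byte ASCII. cp=U+0038
Byte[6]=EE: 3-byte lead, need 2 cont bytes. acc=0xE
Byte[7]: stream ended, expected continuation. INVALID

Answer: 7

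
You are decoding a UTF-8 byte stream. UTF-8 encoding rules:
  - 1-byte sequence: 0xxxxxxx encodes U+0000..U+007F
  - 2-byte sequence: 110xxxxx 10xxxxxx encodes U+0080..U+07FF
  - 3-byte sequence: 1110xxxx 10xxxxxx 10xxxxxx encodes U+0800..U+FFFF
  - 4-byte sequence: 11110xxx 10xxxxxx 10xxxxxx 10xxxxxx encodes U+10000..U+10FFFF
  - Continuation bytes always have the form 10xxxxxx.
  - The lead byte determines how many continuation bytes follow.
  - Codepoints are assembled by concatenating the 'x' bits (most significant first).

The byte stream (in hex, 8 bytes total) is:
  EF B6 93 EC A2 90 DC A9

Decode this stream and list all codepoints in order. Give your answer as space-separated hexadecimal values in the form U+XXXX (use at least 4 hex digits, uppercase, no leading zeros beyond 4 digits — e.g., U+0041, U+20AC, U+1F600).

Byte[0]=EF: 3-byte lead, need 2 cont bytes. acc=0xF
Byte[1]=B6: continuation. acc=(acc<<6)|0x36=0x3F6
Byte[2]=93: continuation. acc=(acc<<6)|0x13=0xFD93
Completed: cp=U+FD93 (starts at byte 0)
Byte[3]=EC: 3-byte lead, need 2 cont bytes. acc=0xC
Byte[4]=A2: continuation. acc=(acc<<6)|0x22=0x322
Byte[5]=90: continuation. acc=(acc<<6)|0x10=0xC890
Completed: cp=U+C890 (starts at byte 3)
Byte[6]=DC: 2-byte lead, need 1 cont bytes. acc=0x1C
Byte[7]=A9: continuation. acc=(acc<<6)|0x29=0x729
Completed: cp=U+0729 (starts at byte 6)

Answer: U+FD93 U+C890 U+0729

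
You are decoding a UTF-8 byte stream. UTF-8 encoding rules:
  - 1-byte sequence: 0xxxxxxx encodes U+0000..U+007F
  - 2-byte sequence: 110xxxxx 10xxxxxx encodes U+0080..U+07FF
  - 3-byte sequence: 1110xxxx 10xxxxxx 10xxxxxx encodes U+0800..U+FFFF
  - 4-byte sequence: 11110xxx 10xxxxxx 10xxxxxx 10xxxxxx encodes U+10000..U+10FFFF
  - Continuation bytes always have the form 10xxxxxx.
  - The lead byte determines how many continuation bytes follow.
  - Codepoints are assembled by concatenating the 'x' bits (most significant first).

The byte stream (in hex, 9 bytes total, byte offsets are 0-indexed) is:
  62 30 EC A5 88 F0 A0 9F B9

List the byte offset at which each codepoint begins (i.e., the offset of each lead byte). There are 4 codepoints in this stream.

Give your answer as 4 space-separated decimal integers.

Byte[0]=62: 1-byte ASCII. cp=U+0062
Byte[1]=30: 1-byte ASCII. cp=U+0030
Byte[2]=EC: 3-byte lead, need 2 cont bytes. acc=0xC
Byte[3]=A5: continuation. acc=(acc<<6)|0x25=0x325
Byte[4]=88: continuation. acc=(acc<<6)|0x08=0xC948
Completed: cp=U+C948 (starts at byte 2)
Byte[5]=F0: 4-byte lead, need 3 cont bytes. acc=0x0
Byte[6]=A0: continuation. acc=(acc<<6)|0x20=0x20
Byte[7]=9F: continuation. acc=(acc<<6)|0x1F=0x81F
Byte[8]=B9: continuation. acc=(acc<<6)|0x39=0x207F9
Completed: cp=U+207F9 (starts at byte 5)

Answer: 0 1 2 5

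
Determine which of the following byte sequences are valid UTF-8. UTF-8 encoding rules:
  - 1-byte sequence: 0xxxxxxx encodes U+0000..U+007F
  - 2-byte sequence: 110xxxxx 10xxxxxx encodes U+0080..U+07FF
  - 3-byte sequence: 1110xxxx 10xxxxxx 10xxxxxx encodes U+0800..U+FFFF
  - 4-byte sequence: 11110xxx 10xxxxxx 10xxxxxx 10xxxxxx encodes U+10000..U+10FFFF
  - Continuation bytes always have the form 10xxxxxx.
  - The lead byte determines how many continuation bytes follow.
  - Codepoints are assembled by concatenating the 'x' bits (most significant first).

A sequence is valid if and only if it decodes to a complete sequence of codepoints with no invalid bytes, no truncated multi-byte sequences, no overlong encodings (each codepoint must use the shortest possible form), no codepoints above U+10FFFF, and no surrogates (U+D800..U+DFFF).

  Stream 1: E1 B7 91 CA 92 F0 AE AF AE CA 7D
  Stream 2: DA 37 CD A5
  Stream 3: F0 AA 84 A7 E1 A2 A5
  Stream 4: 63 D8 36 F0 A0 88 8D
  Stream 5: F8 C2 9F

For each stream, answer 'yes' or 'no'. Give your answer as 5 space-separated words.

Stream 1: error at byte offset 10. INVALID
Stream 2: error at byte offset 1. INVALID
Stream 3: decodes cleanly. VALID
Stream 4: error at byte offset 2. INVALID
Stream 5: error at byte offset 0. INVALID

Answer: no no yes no no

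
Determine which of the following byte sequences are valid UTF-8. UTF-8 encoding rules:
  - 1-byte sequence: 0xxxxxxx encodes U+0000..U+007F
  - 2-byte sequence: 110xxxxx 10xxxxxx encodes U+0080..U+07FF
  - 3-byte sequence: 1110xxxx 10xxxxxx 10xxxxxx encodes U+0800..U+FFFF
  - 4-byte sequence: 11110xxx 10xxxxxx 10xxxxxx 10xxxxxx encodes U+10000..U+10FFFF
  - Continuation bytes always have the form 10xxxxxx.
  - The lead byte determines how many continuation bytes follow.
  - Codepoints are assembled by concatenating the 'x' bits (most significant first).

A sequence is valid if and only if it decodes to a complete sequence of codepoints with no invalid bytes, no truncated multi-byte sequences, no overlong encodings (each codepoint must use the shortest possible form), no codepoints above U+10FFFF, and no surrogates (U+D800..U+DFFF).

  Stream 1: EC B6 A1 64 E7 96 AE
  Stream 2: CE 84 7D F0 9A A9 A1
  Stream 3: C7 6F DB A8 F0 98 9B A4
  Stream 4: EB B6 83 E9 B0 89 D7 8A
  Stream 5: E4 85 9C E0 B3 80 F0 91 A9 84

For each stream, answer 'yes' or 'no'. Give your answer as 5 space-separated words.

Stream 1: decodes cleanly. VALID
Stream 2: decodes cleanly. VALID
Stream 3: error at byte offset 1. INVALID
Stream 4: decodes cleanly. VALID
Stream 5: decodes cleanly. VALID

Answer: yes yes no yes yes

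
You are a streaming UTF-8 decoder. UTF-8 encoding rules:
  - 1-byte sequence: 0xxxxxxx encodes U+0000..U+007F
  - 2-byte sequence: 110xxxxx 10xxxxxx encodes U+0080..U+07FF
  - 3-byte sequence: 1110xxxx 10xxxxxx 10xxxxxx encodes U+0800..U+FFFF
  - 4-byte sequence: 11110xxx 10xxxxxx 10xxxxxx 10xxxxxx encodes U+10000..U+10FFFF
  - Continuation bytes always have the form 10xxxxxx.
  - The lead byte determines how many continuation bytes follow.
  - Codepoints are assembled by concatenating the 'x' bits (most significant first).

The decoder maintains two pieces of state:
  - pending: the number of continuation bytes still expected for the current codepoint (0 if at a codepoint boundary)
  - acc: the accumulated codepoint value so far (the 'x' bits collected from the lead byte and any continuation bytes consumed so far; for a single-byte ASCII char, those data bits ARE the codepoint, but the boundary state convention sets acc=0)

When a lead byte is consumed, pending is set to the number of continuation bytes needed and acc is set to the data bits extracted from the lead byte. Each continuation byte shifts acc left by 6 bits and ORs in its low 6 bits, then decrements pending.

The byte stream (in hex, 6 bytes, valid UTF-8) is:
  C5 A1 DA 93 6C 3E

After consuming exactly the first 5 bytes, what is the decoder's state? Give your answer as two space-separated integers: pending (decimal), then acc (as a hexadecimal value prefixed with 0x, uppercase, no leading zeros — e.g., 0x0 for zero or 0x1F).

Byte[0]=C5: 2-byte lead. pending=1, acc=0x5
Byte[1]=A1: continuation. acc=(acc<<6)|0x21=0x161, pending=0
Byte[2]=DA: 2-byte lead. pending=1, acc=0x1A
Byte[3]=93: continuation. acc=(acc<<6)|0x13=0x693, pending=0
Byte[4]=6C: 1-byte. pending=0, acc=0x0

Answer: 0 0x0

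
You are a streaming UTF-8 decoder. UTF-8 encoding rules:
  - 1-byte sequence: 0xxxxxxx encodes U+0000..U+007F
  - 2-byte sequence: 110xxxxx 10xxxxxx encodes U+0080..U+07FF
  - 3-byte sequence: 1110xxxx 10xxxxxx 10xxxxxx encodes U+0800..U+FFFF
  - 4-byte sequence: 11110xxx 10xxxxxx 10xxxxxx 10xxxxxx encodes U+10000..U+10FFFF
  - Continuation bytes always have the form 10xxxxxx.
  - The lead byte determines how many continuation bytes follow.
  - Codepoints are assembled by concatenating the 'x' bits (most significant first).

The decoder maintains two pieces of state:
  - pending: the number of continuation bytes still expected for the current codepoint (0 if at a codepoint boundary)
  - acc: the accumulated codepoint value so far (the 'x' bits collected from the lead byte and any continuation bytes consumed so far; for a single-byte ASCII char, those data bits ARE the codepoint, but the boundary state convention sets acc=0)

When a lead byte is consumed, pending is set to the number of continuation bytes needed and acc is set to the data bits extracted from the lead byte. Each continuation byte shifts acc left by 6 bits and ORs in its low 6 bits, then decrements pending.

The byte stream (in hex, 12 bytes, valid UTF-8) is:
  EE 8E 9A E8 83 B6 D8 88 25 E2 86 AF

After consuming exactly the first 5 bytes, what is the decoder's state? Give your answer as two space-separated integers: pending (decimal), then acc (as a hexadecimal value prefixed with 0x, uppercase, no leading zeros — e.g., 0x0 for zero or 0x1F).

Byte[0]=EE: 3-byte lead. pending=2, acc=0xE
Byte[1]=8E: continuation. acc=(acc<<6)|0x0E=0x38E, pending=1
Byte[2]=9A: continuation. acc=(acc<<6)|0x1A=0xE39A, pending=0
Byte[3]=E8: 3-byte lead. pending=2, acc=0x8
Byte[4]=83: continuation. acc=(acc<<6)|0x03=0x203, pending=1

Answer: 1 0x203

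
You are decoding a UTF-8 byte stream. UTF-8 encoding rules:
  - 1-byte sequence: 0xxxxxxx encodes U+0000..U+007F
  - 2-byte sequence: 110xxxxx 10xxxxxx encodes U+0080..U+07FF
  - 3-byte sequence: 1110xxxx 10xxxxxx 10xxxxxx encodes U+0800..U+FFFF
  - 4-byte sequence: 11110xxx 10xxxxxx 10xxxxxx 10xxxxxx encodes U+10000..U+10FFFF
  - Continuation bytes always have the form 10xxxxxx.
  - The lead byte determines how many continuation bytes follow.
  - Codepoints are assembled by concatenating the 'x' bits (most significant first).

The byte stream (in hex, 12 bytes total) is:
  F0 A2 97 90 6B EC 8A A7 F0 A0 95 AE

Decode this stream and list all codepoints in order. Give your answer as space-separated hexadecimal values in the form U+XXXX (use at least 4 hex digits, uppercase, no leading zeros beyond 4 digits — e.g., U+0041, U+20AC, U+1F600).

Answer: U+225D0 U+006B U+C2A7 U+2056E

Derivation:
Byte[0]=F0: 4-byte lead, need 3 cont bytes. acc=0x0
Byte[1]=A2: continuation. acc=(acc<<6)|0x22=0x22
Byte[2]=97: continuation. acc=(acc<<6)|0x17=0x897
Byte[3]=90: continuation. acc=(acc<<6)|0x10=0x225D0
Completed: cp=U+225D0 (starts at byte 0)
Byte[4]=6B: 1-byte ASCII. cp=U+006B
Byte[5]=EC: 3-byte lead, need 2 cont bytes. acc=0xC
Byte[6]=8A: continuation. acc=(acc<<6)|0x0A=0x30A
Byte[7]=A7: continuation. acc=(acc<<6)|0x27=0xC2A7
Completed: cp=U+C2A7 (starts at byte 5)
Byte[8]=F0: 4-byte lead, need 3 cont bytes. acc=0x0
Byte[9]=A0: continuation. acc=(acc<<6)|0x20=0x20
Byte[10]=95: continuation. acc=(acc<<6)|0x15=0x815
Byte[11]=AE: continuation. acc=(acc<<6)|0x2E=0x2056E
Completed: cp=U+2056E (starts at byte 8)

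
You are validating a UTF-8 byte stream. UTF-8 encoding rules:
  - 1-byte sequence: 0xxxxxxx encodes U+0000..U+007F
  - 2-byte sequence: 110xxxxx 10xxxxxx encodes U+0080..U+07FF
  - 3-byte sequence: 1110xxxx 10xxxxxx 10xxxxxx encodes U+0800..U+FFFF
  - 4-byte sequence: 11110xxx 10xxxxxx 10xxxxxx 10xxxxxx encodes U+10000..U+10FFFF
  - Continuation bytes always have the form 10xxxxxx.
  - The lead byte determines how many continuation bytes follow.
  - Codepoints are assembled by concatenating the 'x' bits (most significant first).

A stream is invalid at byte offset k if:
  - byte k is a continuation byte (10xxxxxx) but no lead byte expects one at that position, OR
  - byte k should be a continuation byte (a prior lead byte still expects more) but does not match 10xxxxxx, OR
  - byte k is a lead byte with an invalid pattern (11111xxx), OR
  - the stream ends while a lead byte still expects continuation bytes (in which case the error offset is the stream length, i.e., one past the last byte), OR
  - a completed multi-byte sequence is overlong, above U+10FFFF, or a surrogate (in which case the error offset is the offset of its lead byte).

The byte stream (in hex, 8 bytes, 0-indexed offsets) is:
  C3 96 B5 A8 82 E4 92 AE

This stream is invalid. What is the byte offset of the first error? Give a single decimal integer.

Byte[0]=C3: 2-byte lead, need 1 cont bytes. acc=0x3
Byte[1]=96: continuation. acc=(acc<<6)|0x16=0xD6
Completed: cp=U+00D6 (starts at byte 0)
Byte[2]=B5: INVALID lead byte (not 0xxx/110x/1110/11110)

Answer: 2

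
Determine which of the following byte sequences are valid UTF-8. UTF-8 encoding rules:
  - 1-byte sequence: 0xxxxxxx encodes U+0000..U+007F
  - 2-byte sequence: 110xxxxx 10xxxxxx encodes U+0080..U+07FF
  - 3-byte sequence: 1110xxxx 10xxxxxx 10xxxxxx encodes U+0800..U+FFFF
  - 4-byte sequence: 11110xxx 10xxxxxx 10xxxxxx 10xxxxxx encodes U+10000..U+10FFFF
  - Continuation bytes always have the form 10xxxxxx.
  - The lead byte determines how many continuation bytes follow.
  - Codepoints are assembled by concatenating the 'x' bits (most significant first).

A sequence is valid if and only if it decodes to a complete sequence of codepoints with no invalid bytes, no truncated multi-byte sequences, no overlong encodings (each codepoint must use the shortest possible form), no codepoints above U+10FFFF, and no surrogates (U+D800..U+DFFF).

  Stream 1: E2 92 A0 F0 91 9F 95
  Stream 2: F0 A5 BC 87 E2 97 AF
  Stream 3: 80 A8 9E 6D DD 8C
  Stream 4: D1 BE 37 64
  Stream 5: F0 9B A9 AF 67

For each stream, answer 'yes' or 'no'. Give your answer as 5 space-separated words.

Answer: yes yes no yes yes

Derivation:
Stream 1: decodes cleanly. VALID
Stream 2: decodes cleanly. VALID
Stream 3: error at byte offset 0. INVALID
Stream 4: decodes cleanly. VALID
Stream 5: decodes cleanly. VALID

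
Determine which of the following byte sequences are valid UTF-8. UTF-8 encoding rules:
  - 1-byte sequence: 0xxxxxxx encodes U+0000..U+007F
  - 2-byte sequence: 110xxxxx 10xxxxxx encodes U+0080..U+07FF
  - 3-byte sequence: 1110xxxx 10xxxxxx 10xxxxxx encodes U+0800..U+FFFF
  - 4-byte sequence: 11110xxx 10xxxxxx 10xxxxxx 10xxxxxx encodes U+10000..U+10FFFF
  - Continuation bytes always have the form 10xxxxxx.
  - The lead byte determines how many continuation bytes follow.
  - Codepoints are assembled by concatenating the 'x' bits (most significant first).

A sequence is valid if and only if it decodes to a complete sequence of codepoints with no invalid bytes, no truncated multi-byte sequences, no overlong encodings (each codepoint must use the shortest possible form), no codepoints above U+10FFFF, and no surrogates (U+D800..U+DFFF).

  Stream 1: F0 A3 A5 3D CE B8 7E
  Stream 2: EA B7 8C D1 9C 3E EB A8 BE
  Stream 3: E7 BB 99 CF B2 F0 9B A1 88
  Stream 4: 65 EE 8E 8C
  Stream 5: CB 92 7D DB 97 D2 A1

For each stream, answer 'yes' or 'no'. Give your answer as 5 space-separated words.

Stream 1: error at byte offset 3. INVALID
Stream 2: decodes cleanly. VALID
Stream 3: decodes cleanly. VALID
Stream 4: decodes cleanly. VALID
Stream 5: decodes cleanly. VALID

Answer: no yes yes yes yes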